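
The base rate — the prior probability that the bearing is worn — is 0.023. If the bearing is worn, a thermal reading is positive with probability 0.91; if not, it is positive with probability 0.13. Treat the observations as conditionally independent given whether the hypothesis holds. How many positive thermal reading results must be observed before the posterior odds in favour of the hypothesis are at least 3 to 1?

3

Prior odds = 0.023/0.977 = 23/977.
Likelihood ratio of a positive = 0.91/0.13 = 7.
Target odds = 3.
Require 7ⁿ ≥ 3 ÷ (23/977) = 2931/23.
7² = 49 falls short of 2931/23 but 7³ = 343 reaches it, so n = 3.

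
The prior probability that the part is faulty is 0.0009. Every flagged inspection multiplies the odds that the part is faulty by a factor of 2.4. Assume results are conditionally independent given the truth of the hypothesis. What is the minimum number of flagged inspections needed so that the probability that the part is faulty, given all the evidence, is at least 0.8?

Prior odds = 0.0009/0.9991 = 9/9991.
Likelihood ratio per flagged inspection = 2.4.
Target posterior odds = 0.8/0.2 = 4.
Need (9/9991) × 2.4ⁿ ≥ 4, i.e. 2.4ⁿ ≥ 39964/9.
2.4⁹ ≈2641.81 falls short of 39964/9 but 2.4¹⁰ ≈6340.34 reaches it, so n = 10.

10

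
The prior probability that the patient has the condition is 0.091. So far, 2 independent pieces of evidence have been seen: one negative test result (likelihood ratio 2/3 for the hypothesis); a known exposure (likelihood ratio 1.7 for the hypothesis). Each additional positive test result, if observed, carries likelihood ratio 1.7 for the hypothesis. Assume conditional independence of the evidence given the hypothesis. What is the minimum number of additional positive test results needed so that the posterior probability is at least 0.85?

8

Prior odds = 0.091/0.909 = 91/909.
Combined Bayes factor of the evidence already in hand = (2/3) × 1.7 = 17/15.
Odds after that evidence = (91/909) × 17/15 = 1547/13635.
Target odds = 0.85/0.15 = 17/3.
Need 1.7ⁿ ≥ 17/3 ÷ (1547/13635) = 4545/91.
1.7⁷ = 410338673/10000000 falls short of 4545/91 but 1.7⁸ ≈69.7576 reaches it, so n = 8.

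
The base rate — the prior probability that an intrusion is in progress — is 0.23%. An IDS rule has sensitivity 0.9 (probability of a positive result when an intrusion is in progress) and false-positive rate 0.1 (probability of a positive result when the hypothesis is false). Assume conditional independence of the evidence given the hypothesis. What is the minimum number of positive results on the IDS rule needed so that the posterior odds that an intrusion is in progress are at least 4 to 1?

Prior odds: 0.0023 ÷ 0.9977 = 23/9977.
Likelihood ratio of a positive result = 0.9/0.1 = 9.
Target odds = 4.
Require 9ⁿ ≥ 4 ÷ (23/9977) = 39908/23.
9³ = 729 falls short of 39908/23 but 9⁴ = 6561 reaches it, so n = 4.

4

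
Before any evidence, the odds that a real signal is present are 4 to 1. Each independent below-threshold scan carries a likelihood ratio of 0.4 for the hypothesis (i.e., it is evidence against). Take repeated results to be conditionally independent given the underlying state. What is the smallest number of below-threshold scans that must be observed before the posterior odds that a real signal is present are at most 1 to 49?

6

Prior odds = 4.
Likelihood ratio per below-threshold scan = 0.4.
Target odds = 1/49.
Require 0.4ⁿ ≤ 1/49 ÷ 4 = 1/196.
0.4⁵ = 0.01024 is still above 1/196 but 0.4⁶ = 64/15625 is at or below it, so n = 6.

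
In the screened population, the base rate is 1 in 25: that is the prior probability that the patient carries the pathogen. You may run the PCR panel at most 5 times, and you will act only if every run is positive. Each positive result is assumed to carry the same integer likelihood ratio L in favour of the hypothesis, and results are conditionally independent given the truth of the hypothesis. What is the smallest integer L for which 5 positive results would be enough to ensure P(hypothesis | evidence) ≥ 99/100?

Prior odds = 0.04/0.96 = 1/24.
Target odds = 0.99/0.01 = 99.
Need L⁵ ≥ 99 ÷ (1/24) = 2376.
4⁵ = 1024 < 2376 ≤ 3125 = 5⁵, so L = 5.

5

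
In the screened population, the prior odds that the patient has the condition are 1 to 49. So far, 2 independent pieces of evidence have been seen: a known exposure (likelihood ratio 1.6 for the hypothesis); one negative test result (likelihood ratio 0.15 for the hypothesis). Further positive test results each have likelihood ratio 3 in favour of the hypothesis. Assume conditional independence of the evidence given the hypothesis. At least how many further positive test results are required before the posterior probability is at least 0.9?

7

Prior odds = 1/49.
Combined Bayes factor of the evidence already in hand = 1.6 × 0.15 = 0.24.
Odds after that evidence = (1/49) × 0.24 = 6/1225.
Target odds = 0.9/0.1 = 9.
Need 3ⁿ ≥ 9 ÷ (6/1225) = 1837.5.
3⁶ = 729 falls short of 1837.5 but 3⁷ = 2187 reaches it, so n = 7.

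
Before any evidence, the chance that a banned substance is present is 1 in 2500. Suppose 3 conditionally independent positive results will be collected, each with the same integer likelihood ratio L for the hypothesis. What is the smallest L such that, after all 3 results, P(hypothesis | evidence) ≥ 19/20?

Prior odds = 0.0004/0.9996 = 1/2499.
Target odds = 0.95/0.05 = 19.
Need L³ ≥ 19 ÷ (1/2499) = 47481.
36³ = 46656 < 47481 ≤ 50653 = 37³, so L = 37.

37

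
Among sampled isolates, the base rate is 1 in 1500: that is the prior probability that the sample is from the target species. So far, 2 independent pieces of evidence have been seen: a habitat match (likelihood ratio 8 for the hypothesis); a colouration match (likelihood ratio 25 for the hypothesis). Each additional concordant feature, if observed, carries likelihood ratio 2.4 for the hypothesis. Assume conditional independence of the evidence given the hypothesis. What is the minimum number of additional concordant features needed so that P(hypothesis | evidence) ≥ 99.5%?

9

Prior odds = (1/1500)/(1499/1500) = 1/1499.
Combined Bayes factor of the evidence already in hand = 8 × 25 = 200.
Odds after that evidence = (1/1499) × 200 = 200/1499.
Target odds = 0.995/0.005 = 199.
Need 2.4ⁿ ≥ 199 ÷ (200/1499) = 1491.505.
2.4⁸ = 429981696/390625 falls short of 1491.505 but 2.4⁹ ≈2641.81 reaches it, so n = 9.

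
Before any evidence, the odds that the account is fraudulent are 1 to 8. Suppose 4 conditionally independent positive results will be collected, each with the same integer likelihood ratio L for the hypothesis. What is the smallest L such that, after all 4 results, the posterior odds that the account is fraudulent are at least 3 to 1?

Prior odds = 0.125.
Target odds = 3.
Need L⁴ ≥ 3 ÷ 0.125 = 24.
2⁴ = 16 < 24 ≤ 81 = 3⁴, so L = 3.

3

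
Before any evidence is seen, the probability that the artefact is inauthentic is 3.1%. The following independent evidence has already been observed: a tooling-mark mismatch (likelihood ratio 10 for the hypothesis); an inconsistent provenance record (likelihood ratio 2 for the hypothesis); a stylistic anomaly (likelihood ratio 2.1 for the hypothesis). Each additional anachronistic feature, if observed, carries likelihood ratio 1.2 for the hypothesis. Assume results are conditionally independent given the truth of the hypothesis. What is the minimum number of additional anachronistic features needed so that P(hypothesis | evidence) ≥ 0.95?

Prior odds = 0.031/0.969 = 31/969.
Combined Bayes factor of the evidence already in hand = 10 × 2 × 2.1 = 42.
Odds after that evidence = (31/969) × 42 = 434/323.
Target odds = 0.95/0.05 = 19.
Need 1.2ⁿ ≥ 19 ÷ (434/323) = 6137/434.
1.2¹⁴ ≈12.8392 falls short of 6137/434 but 1.2¹⁵ ≈15.407 reaches it, so n = 15.

15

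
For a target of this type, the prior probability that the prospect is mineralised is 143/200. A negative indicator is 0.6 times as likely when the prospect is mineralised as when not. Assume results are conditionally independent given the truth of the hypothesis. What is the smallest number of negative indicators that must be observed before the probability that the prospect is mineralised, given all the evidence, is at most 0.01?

Prior odds = 0.715/0.285 = 143/57.
Likelihood ratio per negative indicator = 0.6.
Target odds: 0.01 ÷ 0.99 = 1/99.
Require 0.6ⁿ ≤ 1/99 ÷ (143/57) = 19/4719.
0.6¹⁰ = 59049/9765625 is still above 19/4719 but 0.6¹¹ = 177147/48828125 is at or below it, so n = 11.

11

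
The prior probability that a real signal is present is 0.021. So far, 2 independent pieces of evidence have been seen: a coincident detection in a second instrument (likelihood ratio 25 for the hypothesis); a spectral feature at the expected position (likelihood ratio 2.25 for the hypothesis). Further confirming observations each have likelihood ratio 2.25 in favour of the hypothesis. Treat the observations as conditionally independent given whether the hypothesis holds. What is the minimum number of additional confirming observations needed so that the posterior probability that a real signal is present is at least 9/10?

3

Prior odds = 0.021/0.979 = 21/979.
Combined Bayes factor of the evidence already in hand = 25 × 2.25 = 56.25.
Odds after that evidence = (21/979) × 56.25 = 4725/3916.
Target odds = 0.9/0.1 = 9.
Need 2.25ⁿ ≥ 9 ÷ (4725/3916) = 3916/525.
2.25² = 5.0625 falls short of 3916/525 but 2.25³ = 11.390625 reaches it, so n = 3.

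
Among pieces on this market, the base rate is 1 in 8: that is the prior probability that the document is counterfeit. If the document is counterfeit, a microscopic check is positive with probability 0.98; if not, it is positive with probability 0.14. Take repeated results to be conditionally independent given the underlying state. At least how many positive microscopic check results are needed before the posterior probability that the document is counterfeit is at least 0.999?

5

Prior odds: 0.125 ÷ 0.875 = 1/7.
Likelihood ratio of a positive = 0.98/0.14 = 7.
Target odds: 0.999 ÷ 0.001 = 999.
Require 7ⁿ ≥ 999 ÷ (1/7) = 6993.
7⁴ = 2401 falls short of 6993 but 7⁵ = 16807 reaches it, so n = 5.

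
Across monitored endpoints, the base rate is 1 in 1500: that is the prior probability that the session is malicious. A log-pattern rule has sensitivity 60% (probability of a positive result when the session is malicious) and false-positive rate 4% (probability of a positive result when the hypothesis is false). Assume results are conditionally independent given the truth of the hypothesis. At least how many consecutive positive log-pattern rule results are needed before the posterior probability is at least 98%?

5

Prior odds = (1/1500)/(1499/1500) = 1/1499.
Likelihood ratio of a positive result = 0.6/0.04 = 15.
Target posterior odds = 0.98/0.02 = 49.
Need (1/1499) × 15ⁿ ≥ 49, i.e. 15ⁿ ≥ 73451.
15⁴ = 50625 falls short of 73451 but 15⁵ = 759375 reaches it, so n = 5.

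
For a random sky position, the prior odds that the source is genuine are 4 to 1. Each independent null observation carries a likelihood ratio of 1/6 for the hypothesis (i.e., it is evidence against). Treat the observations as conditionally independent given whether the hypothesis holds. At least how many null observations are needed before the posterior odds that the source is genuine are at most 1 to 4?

Prior odds = 4.
Likelihood ratio per null observation = 1/6.
Target odds = 0.25.
Need 4 × (1/6)ⁿ ≤ 0.25, i.e. (1/6)ⁿ ≤ 0.0625.
(1/6)¹ = 1/6 is still above 0.0625 but (1/6)² = 1/36 is at or below it, so n = 2.

2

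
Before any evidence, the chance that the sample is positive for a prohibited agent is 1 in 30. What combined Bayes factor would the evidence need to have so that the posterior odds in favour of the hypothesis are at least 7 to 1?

203

Prior odds = (1/30)/(29/30) = 1/29.
Target odds = 7.
Required Bayes factor = 7 ÷ (1/29) = 203.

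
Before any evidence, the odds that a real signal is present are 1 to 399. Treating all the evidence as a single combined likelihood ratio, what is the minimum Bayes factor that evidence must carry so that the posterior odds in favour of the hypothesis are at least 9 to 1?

3591

Prior odds = 1/399.
Target odds = 9.
Required Bayes factor = 9 ÷ (1/399) = 3591.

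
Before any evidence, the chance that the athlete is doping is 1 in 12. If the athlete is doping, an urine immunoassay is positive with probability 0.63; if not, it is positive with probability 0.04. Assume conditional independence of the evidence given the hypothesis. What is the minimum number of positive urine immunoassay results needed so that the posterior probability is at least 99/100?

3

Prior odds = (1/12)/(11/12) = 1/11.
Likelihood ratio of a positive = 0.63/0.04 = 15.75.
Target posterior odds = 0.99/0.01 = 99.
Need (1/11) × 15.75ⁿ ≥ 99, i.e. 15.75ⁿ ≥ 1089.
15.75² = 248.0625 falls short of 1089 but 15.75³ = 3906.984375 reaches it, so n = 3.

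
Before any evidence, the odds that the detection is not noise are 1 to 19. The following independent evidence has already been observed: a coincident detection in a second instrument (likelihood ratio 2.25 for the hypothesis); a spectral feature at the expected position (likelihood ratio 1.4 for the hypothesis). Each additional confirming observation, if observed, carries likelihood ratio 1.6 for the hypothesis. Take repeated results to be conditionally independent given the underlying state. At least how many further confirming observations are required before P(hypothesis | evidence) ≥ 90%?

Prior odds = 1/19.
Combined Bayes factor of the evidence already in hand = 2.25 × 1.4 = 3.15.
Odds after that evidence = (1/19) × 3.15 = 63/380.
Target odds = 0.9/0.1 = 9.
Need 1.6ⁿ ≥ 9 ÷ (63/380) = 380/7.
1.6⁸ = 16777216/390625 falls short of 380/7 but 1.6⁹ = 134217728/1953125 reaches it, so n = 9.

9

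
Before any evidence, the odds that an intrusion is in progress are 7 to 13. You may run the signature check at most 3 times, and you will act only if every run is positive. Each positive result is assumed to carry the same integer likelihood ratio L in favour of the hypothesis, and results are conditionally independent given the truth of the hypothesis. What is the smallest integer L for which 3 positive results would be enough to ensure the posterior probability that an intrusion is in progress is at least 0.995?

Prior odds = 7/13.
Target odds = 0.995/0.005 = 199.
Need L³ ≥ 199 ÷ (7/13) = 2587/7.
7³ = 343 < 2587/7 ≤ 512 = 8³, so L = 8.

8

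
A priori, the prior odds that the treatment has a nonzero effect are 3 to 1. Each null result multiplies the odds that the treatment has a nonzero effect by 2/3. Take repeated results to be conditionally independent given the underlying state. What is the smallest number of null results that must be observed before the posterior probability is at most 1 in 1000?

20

Prior odds = 3.
Likelihood ratio per null result = 2/3.
Target odds: 0.001 ÷ 0.999 = 1/999.
Require (2/3)ⁿ ≤ 1/999 ÷ 3 = 1/2997.
(2/3)¹⁹ ≈0.000451093 is still above 1/2997 but (2/3)²⁰ ≈0.000300729 is at or below it, so n = 20.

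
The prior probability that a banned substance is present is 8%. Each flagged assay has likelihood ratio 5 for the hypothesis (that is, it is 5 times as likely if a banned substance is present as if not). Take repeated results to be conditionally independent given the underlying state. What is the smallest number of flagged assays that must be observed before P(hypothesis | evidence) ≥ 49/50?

4

Prior odds = 0.08/0.92 = 2/23.
Likelihood ratio per flagged assay = 5.
Target odds: 0.98 ÷ 0.02 = 49.
Need (2/23) × 5ⁿ ≥ 49, i.e. 5ⁿ ≥ 563.5.
5³ = 125 falls short of 563.5 but 5⁴ = 625 reaches it, so n = 4.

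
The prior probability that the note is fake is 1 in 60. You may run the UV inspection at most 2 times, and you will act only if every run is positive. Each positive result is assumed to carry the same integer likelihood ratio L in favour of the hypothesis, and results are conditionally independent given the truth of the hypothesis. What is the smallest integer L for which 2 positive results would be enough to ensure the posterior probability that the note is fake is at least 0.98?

Prior odds = (1/60)/(59/60) = 1/59.
Target odds = 0.98/0.02 = 49.
Need L² ≥ 49 ÷ (1/59) = 2891.
53² = 2809 < 2891 ≤ 2916 = 54², so L = 54.

54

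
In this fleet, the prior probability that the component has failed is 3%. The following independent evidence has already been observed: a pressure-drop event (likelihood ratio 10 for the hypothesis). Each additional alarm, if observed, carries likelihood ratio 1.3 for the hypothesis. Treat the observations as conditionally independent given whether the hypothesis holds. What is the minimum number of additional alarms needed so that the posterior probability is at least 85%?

12

Prior odds = 0.03/0.97 = 3/97.
Bayes factor of the evidence already in hand = 10.
Odds after that evidence = (3/97) × 10 = 30/97.
Target odds = 0.85/0.15 = 17/3.
Need 1.3ⁿ ≥ 17/3 ÷ (30/97) = 1649/90.
1.3¹¹ ≈17.9216 falls short of 1649/90 but 1.3¹² ≈23.2981 reaches it, so n = 12.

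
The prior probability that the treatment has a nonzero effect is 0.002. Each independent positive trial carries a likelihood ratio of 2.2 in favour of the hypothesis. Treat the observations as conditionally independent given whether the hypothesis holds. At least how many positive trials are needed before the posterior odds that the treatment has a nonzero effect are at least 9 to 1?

11

Prior odds: 0.002 ÷ 0.998 = 1/499.
Likelihood ratio per positive trial = 2.2.
Target odds = 9.
Need (1/499) × 2.2ⁿ ≥ 9, i.e. 2.2ⁿ ≥ 4491.
2.2¹⁰ ≈2655.99 falls short of 4491 but 2.2¹¹ ≈5843.18 reaches it, so n = 11.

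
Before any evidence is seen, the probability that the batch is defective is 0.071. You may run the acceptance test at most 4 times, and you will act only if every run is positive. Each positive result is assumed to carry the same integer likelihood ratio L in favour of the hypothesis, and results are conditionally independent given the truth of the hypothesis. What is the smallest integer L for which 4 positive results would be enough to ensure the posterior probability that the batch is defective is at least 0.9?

Prior odds = 0.071/0.929 = 71/929.
Target odds = 0.9/0.1 = 9.
Need L⁴ ≥ 9 ÷ (71/929) = 8361/71.
3⁴ = 81 < 8361/71 ≤ 256 = 4⁴, so L = 4.

4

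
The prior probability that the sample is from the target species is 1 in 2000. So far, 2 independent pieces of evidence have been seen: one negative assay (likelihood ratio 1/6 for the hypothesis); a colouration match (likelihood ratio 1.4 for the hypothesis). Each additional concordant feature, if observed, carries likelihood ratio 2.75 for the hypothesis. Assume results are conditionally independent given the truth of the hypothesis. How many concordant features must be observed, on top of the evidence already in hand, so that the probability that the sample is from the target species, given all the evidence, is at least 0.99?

Prior odds = 0.0005/0.9995 = 1/1999.
Combined Bayes factor of the evidence already in hand = (1/6) × 1.4 = 7/30.
Odds after that evidence = (1/1999) × 7/30 = 7/59970.
Target odds = 0.99/0.01 = 99.
Need 2.75ⁿ ≥ 99 ÷ (7/59970) = 5937030/7.
2.75¹³ ≈514428 falls short of 5937030/7 but 2.75¹⁴ ≈1.41468e+06 reaches it, so n = 14.

14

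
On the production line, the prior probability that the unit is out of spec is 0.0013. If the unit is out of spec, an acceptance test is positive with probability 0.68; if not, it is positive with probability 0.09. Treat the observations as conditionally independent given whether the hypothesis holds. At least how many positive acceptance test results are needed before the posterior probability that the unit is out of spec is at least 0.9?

Prior odds = 0.0013/0.9987 = 13/9987.
Likelihood ratio of a positive = 0.68/0.09 = 68/9.
Target posterior odds = 0.9/0.1 = 9.
Require (68/9)ⁿ ≥ 9 ÷ (13/9987) = 89883/13.
(68/9)⁴ = 21381376/6561 falls short of 89883/13 but (68/9)⁵ ≈24622.5 reaches it, so n = 5.

5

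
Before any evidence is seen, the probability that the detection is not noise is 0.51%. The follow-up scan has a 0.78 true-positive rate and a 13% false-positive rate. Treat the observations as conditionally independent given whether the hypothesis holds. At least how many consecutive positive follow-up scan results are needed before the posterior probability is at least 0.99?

6

Prior odds = 0.0051/0.9949 = 51/9949.
Likelihood ratio of a positive result = 0.78/0.13 = 6.
Target odds: 0.99 ÷ 0.01 = 99.
Need (51/9949) × 6ⁿ ≥ 99, i.e. 6ⁿ ≥ 328317/17.
6⁵ = 7776 falls short of 328317/17 but 6⁶ = 46656 reaches it, so n = 6.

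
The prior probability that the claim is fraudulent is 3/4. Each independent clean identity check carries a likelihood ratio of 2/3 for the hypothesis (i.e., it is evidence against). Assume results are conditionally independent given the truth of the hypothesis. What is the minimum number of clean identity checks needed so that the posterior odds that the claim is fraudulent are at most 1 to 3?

6

Prior odds = 0.75/0.25 = 3.
Likelihood ratio per clean identity check = 2/3.
Target odds = 1/3.
Require (2/3)ⁿ ≤ 1/3 ÷ 3 = 1/9.
(2/3)⁵ = 32/243 is still above 1/9 but (2/3)⁶ = 64/729 is at or below it, so n = 6.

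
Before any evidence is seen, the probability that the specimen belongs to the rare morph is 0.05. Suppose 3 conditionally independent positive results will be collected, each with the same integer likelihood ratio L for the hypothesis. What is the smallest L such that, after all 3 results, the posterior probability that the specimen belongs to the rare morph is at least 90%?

Prior odds = 0.05/0.95 = 1/19.
Target odds = 0.9/0.1 = 9.
Need L³ ≥ 9 ÷ (1/19) = 171.
5³ = 125 < 171 ≤ 216 = 6³, so L = 6.

6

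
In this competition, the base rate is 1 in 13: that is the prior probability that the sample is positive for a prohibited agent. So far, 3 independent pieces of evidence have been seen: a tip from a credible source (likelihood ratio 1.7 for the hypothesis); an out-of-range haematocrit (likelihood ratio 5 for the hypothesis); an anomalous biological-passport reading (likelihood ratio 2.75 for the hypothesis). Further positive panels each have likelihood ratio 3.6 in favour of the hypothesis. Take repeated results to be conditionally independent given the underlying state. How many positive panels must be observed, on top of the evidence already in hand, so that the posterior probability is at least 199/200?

4

Prior odds = (1/13)/(12/13) = 1/12.
Combined Bayes factor of the evidence already in hand = 1.7 × 5 × 2.75 = 23.375.
Odds after that evidence = (1/12) × 23.375 = 187/96.
Target odds = 0.995/0.005 = 199.
Need 3.6ⁿ ≥ 199 ÷ (187/96) = 19104/187.
3.6³ = 46.656 falls short of 19104/187 but 3.6⁴ = 167.9616 reaches it, so n = 4.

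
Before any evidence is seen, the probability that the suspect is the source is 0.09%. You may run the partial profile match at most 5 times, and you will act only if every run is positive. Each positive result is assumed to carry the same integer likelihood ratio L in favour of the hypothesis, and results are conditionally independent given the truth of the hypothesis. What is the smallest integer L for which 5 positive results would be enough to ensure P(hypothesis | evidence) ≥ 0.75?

Prior odds = 0.0009/0.9991 = 9/9991.
Target odds = 0.75/0.25 = 3.
Need L⁵ ≥ 3 ÷ (9/9991) = 9991/3.
5⁵ = 3125 < 9991/3 ≤ 7776 = 6⁵, so L = 6.

6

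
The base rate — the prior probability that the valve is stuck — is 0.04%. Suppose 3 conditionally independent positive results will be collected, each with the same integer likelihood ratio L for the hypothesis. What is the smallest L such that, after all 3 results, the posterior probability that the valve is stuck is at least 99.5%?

80

Prior odds = 0.0004/0.9996 = 1/2499.
Target odds = 0.995/0.005 = 199.
Need L³ ≥ 199 ÷ (1/2499) = 497301.
79³ = 493039 < 497301 ≤ 512000 = 80³, so L = 80.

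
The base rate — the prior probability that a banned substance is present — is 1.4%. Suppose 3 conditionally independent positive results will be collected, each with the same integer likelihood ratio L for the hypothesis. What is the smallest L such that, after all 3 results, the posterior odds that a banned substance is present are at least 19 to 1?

12

Prior odds = 0.014/0.986 = 7/493.
Target odds = 19.
Need L³ ≥ 19 ÷ (7/493) = 9367/7.
11³ = 1331 < 9367/7 ≤ 1728 = 12³, so L = 12.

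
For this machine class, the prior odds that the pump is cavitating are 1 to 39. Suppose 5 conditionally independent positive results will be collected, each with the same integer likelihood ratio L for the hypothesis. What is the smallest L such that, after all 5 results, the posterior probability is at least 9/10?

4

Prior odds = 1/39.
Target odds = 0.9/0.1 = 9.
Need L⁵ ≥ 9 ÷ (1/39) = 351.
3⁵ = 243 < 351 ≤ 1024 = 4⁵, so L = 4.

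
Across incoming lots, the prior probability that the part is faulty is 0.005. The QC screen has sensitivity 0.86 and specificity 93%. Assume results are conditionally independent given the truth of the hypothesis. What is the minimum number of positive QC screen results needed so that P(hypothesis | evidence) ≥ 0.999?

5

Prior odds: 0.005 ÷ 0.995 = 1/199.
False-positive rate = 1 − 0.93 = 0.07; likelihood ratio of a positive = 0.86/0.07 = 86/7.
Target odds: 0.999 ÷ 0.001 = 999.
Require (86/7)ⁿ ≥ 999 ÷ (1/199) = 198801.
(86/7)⁴ = 54700816/2401 falls short of 198801 but (86/7)⁵ ≈279899 reaches it, so n = 5.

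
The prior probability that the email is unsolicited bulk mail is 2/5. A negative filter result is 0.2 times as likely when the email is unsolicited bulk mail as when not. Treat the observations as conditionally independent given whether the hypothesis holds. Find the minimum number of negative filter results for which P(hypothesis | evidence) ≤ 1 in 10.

Prior odds = 0.4/0.6 = 2/3.
Likelihood ratio per negative filter result = 0.2.
Target posterior odds = 0.1/0.9 = 1/9.
Need (2/3) × 0.2ⁿ ≤ 1/9, i.e. 0.2ⁿ ≤ 1/6.
0.2¹ = 0.2 is still above 1/6 but 0.2² = 0.04 is at or below it, so n = 2.

2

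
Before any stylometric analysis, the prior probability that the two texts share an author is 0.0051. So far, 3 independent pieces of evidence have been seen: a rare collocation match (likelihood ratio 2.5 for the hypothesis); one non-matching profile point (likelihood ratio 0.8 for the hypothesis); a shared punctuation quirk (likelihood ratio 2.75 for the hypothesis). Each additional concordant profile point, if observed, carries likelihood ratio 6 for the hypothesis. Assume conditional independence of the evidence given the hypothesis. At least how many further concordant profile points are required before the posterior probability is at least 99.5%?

Prior odds = 0.0051/0.9949 = 51/9949.
Combined Bayes factor of the evidence already in hand = 2.5 × 0.8 × 2.75 = 5.5.
Odds after that evidence = (51/9949) × 5.5 = 561/19898.
Target odds = 0.995/0.005 = 199.
Need 6ⁿ ≥ 199 ÷ (561/19898) = 3959702/561.
6⁴ = 1296 falls short of 3959702/561 but 6⁵ = 7776 reaches it, so n = 5.

5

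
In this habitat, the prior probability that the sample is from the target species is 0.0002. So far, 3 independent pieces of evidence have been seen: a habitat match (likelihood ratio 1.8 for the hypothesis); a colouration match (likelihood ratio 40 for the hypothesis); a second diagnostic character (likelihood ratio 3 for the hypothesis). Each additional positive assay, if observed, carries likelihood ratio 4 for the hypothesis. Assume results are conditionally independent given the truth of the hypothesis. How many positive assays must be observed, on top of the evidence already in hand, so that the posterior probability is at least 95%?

Prior odds = 0.0002/0.9998 = 1/4999.
Combined Bayes factor of the evidence already in hand = 1.8 × 40 × 3 = 216.
Odds after that evidence = (1/4999) × 216 = 216/4999.
Target odds = 0.95/0.05 = 19.
Need 4ⁿ ≥ 19 ÷ (216/4999) = 94981/216.
4⁴ = 256 falls short of 94981/216 but 4⁵ = 1024 reaches it, so n = 5.

5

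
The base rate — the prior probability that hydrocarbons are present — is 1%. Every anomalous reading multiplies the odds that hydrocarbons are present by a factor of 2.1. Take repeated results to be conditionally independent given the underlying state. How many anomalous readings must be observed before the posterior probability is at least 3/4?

Prior odds = 0.01/0.99 = 1/99.
Likelihood ratio per anomalous reading = 2.1.
Target odds: 0.75 ÷ 0.25 = 3.
Need (1/99) × 2.1ⁿ ≥ 3, i.e. 2.1ⁿ ≥ 297.
2.1⁷ ≈180.109 falls short of 297 but 2.1⁸ ≈378.229 reaches it, so n = 8.

8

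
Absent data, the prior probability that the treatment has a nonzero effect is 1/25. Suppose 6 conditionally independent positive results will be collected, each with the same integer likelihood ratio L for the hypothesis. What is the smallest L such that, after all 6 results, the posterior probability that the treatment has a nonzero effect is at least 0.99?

Prior odds = 0.04/0.96 = 1/24.
Target odds = 0.99/0.01 = 99.
Need L⁶ ≥ 99 ÷ (1/24) = 2376.
3⁶ = 729 < 2376 ≤ 4096 = 4⁶, so L = 4.

4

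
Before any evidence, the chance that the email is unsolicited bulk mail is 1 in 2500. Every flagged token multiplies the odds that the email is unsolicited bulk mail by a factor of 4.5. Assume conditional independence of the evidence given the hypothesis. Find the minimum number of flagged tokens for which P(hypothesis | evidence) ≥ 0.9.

7

Prior odds: 0.0004 ÷ 0.9996 = 1/2499.
Likelihood ratio per flagged token = 4.5.
Target posterior odds = 0.9/0.1 = 9.
Require 4.5ⁿ ≥ 9 ÷ (1/2499) = 22491.
4.5⁶ = 8303.765625 falls short of 22491 but 4.5⁷ = 4782969/128 reaches it, so n = 7.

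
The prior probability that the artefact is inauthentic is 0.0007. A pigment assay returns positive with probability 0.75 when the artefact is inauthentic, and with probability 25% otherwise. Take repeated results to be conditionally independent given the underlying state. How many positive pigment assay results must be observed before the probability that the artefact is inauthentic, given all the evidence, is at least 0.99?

11

Prior odds = 0.0007/0.9993 = 7/9993.
Likelihood ratio of a positive result = 0.75/0.25 = 3.
Target odds: 0.99 ÷ 0.01 = 99.
Need (7/9993) × 3ⁿ ≥ 99, i.e. 3ⁿ ≥ 989307/7.
3¹⁰ = 59049 falls short of 989307/7 but 3¹¹ = 177147 reaches it, so n = 11.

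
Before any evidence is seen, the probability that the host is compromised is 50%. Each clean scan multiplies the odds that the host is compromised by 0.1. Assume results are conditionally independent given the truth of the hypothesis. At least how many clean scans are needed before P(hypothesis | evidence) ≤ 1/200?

3

Prior odds: 0.5 ÷ 0.5 = 1.
Likelihood ratio per clean scan = 0.1.
Target odds: 0.005 ÷ 0.995 = 1/199.
Need 1 × 0.1ⁿ ≤ 1/199, i.e. 0.1ⁿ ≤ 1/199.
0.1² = 0.01 is still above 1/199 but 0.1³ = 0.001 is at or below it, so n = 3.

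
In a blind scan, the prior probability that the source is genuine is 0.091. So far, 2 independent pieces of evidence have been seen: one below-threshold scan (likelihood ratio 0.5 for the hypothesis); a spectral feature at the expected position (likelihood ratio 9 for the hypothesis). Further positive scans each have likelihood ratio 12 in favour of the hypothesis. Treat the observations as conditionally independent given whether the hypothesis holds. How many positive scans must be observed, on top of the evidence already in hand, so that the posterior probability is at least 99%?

Prior odds = 0.091/0.909 = 91/909.
Combined Bayes factor of the evidence already in hand = 0.5 × 9 = 4.5.
Odds after that evidence = (91/909) × 4.5 = 91/202.
Target odds = 0.99/0.01 = 99.
Need 12ⁿ ≥ 99 ÷ (91/202) = 19998/91.
12² = 144 falls short of 19998/91 but 12³ = 1728 reaches it, so n = 3.

3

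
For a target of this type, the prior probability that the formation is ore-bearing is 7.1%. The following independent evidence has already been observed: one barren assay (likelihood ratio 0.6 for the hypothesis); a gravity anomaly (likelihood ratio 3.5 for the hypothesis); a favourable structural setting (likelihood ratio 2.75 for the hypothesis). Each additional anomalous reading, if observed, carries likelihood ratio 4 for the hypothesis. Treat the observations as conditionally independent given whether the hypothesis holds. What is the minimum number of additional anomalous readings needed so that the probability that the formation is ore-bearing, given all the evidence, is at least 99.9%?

Prior odds = 0.071/0.929 = 71/929.
Combined Bayes factor of the evidence already in hand = 0.6 × 3.5 × 2.75 = 5.775.
Odds after that evidence = (71/929) × 5.775 = 16401/37160.
Target odds = 0.999/0.001 = 999.
Need 4ⁿ ≥ 999 ÷ (16401/37160) = 12374280/5467.
4⁵ = 1024 falls short of 12374280/5467 but 4⁶ = 4096 reaches it, so n = 6.

6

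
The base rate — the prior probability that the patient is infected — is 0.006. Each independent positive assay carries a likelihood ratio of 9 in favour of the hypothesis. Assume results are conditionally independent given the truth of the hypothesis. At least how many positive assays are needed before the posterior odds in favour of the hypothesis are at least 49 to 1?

5

Prior odds: 0.006 ÷ 0.994 = 3/497.
Likelihood ratio per positive assay = 9.
Target odds = 49.
Need (3/497) × 9ⁿ ≥ 49, i.e. 9ⁿ ≥ 24353/3.
9⁴ = 6561 falls short of 24353/3 but 9⁵ = 59049 reaches it, so n = 5.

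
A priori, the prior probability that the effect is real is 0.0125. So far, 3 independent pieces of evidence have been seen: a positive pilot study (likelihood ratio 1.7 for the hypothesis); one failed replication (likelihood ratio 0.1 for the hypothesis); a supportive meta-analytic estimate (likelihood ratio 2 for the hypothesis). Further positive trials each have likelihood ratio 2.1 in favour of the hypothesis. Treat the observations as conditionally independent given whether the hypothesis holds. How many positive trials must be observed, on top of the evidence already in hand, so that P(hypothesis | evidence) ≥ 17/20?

Prior odds = 0.0125/0.9875 = 1/79.
Combined Bayes factor of the evidence already in hand = 1.7 × 0.1 × 2 = 0.34.
Odds after that evidence = (1/79) × 0.34 = 17/3950.
Target odds = 0.85/0.15 = 17/3.
Need 2.1ⁿ ≥ 17/3 ÷ (17/3950) = 3950/3.
2.1⁹ ≈794.28 falls short of 3950/3 but 2.1¹⁰ ≈1667.99 reaches it, so n = 10.

10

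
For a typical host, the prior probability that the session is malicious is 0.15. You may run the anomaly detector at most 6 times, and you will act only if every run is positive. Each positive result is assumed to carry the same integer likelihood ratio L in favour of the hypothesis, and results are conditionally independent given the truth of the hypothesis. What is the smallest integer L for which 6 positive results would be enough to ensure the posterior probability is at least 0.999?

5

Prior odds = 0.15/0.85 = 3/17.
Target odds = 0.999/0.001 = 999.
Need L⁶ ≥ 999 ÷ (3/17) = 5661.
4⁶ = 4096 < 5661 ≤ 15625 = 5⁶, so L = 5.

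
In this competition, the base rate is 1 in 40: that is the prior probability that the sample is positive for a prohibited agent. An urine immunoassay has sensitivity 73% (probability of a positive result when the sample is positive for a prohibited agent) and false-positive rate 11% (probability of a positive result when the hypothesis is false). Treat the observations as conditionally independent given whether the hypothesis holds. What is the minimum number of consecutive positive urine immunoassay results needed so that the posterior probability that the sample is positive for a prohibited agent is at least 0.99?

Prior odds = 0.025/0.975 = 1/39.
Likelihood ratio of a positive result = 0.73/0.11 = 73/11.
Target posterior odds = 0.99/0.01 = 99.
Need (1/39) × (73/11)ⁿ ≥ 99, i.e. (73/11)ⁿ ≥ 3861.
(73/11)⁴ = 28398241/14641 falls short of 3861 but (73/11)⁵ ≈12872.1 reaches it, so n = 5.

5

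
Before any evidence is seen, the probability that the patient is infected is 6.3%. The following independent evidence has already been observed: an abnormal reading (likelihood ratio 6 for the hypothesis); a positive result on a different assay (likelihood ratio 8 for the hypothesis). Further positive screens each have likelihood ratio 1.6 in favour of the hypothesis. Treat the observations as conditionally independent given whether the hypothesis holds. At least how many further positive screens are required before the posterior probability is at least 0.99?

Prior odds = 0.063/0.937 = 63/937.
Combined Bayes factor of the evidence already in hand = 6 × 8 = 48.
Odds after that evidence = (63/937) × 48 = 3024/937.
Target odds = 0.99/0.01 = 99.
Need 1.6ⁿ ≥ 99 ÷ (3024/937) = 10307/336.
1.6⁷ = 2097152/78125 falls short of 10307/336 but 1.6⁸ = 16777216/390625 reaches it, so n = 8.

8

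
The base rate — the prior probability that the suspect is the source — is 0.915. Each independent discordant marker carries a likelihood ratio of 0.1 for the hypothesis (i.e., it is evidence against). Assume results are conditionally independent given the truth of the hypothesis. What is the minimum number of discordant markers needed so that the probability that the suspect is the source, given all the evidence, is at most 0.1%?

5

Prior odds = 0.915/0.085 = 183/17.
Likelihood ratio per discordant marker = 0.1.
Target posterior odds = 0.001/0.999 = 1/999.
Require 0.1ⁿ ≤ 1/999 ÷ (183/17) = 17/182817.
0.1⁴ = 0.0001 is still above 17/182817 but 0.1⁵ = 1/100000 is at or below it, so n = 5.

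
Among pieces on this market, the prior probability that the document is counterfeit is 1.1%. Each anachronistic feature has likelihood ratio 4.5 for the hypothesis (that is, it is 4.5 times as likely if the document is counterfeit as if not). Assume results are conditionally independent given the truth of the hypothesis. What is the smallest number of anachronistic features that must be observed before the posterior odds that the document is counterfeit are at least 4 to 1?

4

Prior odds = 0.011/0.989 = 11/989.
Likelihood ratio per anachronistic feature = 4.5.
Target odds = 4.
Require 4.5ⁿ ≥ 4 ÷ (11/989) = 3956/11.
4.5³ = 91.125 falls short of 3956/11 but 4.5⁴ = 410.0625 reaches it, so n = 4.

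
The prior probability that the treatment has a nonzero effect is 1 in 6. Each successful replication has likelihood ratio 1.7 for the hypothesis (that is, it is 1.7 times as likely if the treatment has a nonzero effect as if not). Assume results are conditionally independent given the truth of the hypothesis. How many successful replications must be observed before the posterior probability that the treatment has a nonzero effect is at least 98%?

11

Prior odds = (1/6)/(5/6) = 0.2.
Likelihood ratio per successful replication = 1.7.
Target posterior odds = 0.98/0.02 = 49.
Require 1.7ⁿ ≥ 49 ÷ 0.2 = 245.
1.7¹⁰ ≈201.599 falls short of 245 but 1.7¹¹ ≈342.719 reaches it, so n = 11.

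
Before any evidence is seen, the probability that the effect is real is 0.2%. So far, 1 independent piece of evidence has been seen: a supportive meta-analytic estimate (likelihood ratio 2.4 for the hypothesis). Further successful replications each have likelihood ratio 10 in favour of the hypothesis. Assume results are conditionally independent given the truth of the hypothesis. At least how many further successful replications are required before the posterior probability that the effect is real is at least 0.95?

Prior odds = 0.002/0.998 = 1/499.
Bayes factor of the evidence already in hand = 2.4.
Odds after that evidence = (1/499) × 2.4 = 12/2495.
Target odds = 0.95/0.05 = 19.
Need 10ⁿ ≥ 19 ÷ (12/2495) = 47405/12.
10³ = 1000 falls short of 47405/12 but 10⁴ = 10000 reaches it, so n = 4.

4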